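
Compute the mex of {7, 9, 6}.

0

0 is not in the set, so the mex is 0.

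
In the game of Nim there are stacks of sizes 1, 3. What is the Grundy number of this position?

2

Compute the nim-sum pairwise:
1 ⊕ 3 = 2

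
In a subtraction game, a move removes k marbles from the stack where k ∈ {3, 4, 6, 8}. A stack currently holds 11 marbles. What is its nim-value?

0

Grundy values for subtraction set {3, 4, 6, 8}:
g(0) = mex{} = 0
g(1) = mex{} = 0
g(2) = mex{} = 0
g(3) = mex{0} = 1
g(4) = mex{0} = 1
g(5) = mex{0} = 1
g(6) = mex{0,1} = 2
g(7) = mex{0,1} = 2
g(8) = mex{0,1} = 2
g(9) = mex{0,1,2} = 3
g(10) = mex{0,1,2} = 3
g(11) = mex{1,2} = 0
So g(11) = 0.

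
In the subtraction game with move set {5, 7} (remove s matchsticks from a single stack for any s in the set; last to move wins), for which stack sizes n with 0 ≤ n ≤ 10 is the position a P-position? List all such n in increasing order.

Compute g(0), g(1), … for moves {5, 7}:
g(0) = mex{} = 0
g(1) = mex{} = 0
g(2) = mex{} = 0
g(3) = mex{} = 0
g(4) = mex{} = 0
g(5) = mex{0} = 1
g(6) = mex{0} = 1
g(7) = mex{0} = 1
g(8) = mex{0} = 1
g(9) = mex{0} = 1
g(10) = mex{0,1} = 2
The P-positions (g = 0) in 0..10 are 0, 1, 2, 3, 4.

0, 1, 2, 3, 4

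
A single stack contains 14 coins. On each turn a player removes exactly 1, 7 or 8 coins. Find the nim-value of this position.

Build the Grundy sequence with g(k) = mex{g(k−s) : s ∈ {1, 7, 8}, s ≤ k}:
g(0) = mex{} = 0
g(1) = mex{0} = 1
g(2) = mex{1} = 0
g(3) = mex{0} = 1
g(4) = mex{1} = 0
g(5) = mex{0} = 1
g(6) = mex{1} = 0
g(7) = mex{0} = 1
g(8) = mex{0,1} = 2
g(9) = mex{0,1,2} = 3
g(10) = mex{0,1,3} = 2
g(11) = mex{0,1,2} = 3
g(12) = mex{0,1,3} = 2
g(13) = mex{0,1,2} = 3
g(14) = mex{0,1,3} = 2
So g(14) = 2.

2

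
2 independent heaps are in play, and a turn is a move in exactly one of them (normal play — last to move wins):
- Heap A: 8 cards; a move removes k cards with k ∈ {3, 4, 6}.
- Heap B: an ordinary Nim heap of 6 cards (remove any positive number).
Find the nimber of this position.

Build the Grundy sequence for heap A with g(k) = mex{g(k−s) : s ∈ {3, 4, 6}, s ≤ k}:
g(0) = mex{} = 0
g(1) = mex{} = 0
g(2) = mex{} = 0
g(3) = mex{0} = 1
g(4) = mex{0} = 1
g(5) = mex{0} = 1
g(6) = mex{0,1} = 2
g(7) = mex{0,1} = 2
g(8) = mex{0,1} = 2
So g(8) = 2.
Heap B is a plain Nim heap of size 6, so its Grundy value is 6.
The value of a disjunctive sum is the nim-sum of the parts.
Combined value = 2 XOR 6 = 4.

4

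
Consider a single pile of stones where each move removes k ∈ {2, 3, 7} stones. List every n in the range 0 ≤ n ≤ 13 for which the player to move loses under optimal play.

0, 1, 5, 6, 10, 11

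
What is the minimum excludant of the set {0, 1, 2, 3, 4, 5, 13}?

6

The values 0, 1, 2, 3, 4, 5 are all present; 6 is the first non-negative integer missing from the set.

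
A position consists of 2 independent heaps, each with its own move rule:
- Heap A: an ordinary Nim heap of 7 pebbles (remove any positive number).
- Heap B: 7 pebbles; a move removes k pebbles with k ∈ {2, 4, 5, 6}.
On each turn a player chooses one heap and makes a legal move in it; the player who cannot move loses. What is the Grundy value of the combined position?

4

Heap A is a plain Nim heap of size 7, so its Grundy value is 7.
Build the Grundy sequence for heap B with g(k) = mex{g(k−s) : s ∈ {2, 4, 5, 6}, s ≤ k}:
g(0) = mex{} = 0
g(1) = mex{} = 0
g(2) = mex{0} = 1
g(3) = mex{0} = 1
g(4) = mex{0,1} = 2
g(5) = mex{0,1} = 2
g(6) = mex{0,1,2} = 3
g(7) = mex{0,1,2} = 3
So g(7) = 3.
The value of a disjunctive sum is the nim-sum of the parts.
Combined value = 7 ⊕ 3 = 4.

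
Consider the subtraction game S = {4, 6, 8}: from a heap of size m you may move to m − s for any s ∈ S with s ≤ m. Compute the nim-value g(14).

Build the Grundy sequence with g(k) = mex{g(k−s) : s ∈ {4, 6, 8}, s ≤ k}:
k:     0  1  2  3  4  5  6  7  8  9 10 11 12 13 14
g(k):  0  0  0  0  1  1  1  1  2  2  2  2  0  0  0
So g(14) = 0.

0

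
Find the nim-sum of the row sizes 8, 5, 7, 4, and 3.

13

Nim-sum: 8 XOR 5 XOR 7 XOR 4 XOR 3 = 13.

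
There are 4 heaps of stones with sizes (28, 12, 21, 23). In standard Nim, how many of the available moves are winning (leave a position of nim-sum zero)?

3

Compute the nim-sum pairwise:
28 ^ 12 = 16
16 ^ 21 = 5
5 ^ 23 = 18
The overall nim-sum is X = 18. A heap of size p has a winning move iff p XOR X < p (reduce it to p XOR X).
  28: 28 XOR 18 = 14 < 28 — winning move (to 14).
  12: 12 XOR 18 = 30 ≥ 12 — no move.
  21: 21 XOR 18 = 7 < 21 — winning move (to 7).
  23: 23 XOR 18 = 5 < 23 — winning move (to 5).
That gives 3 winning moves.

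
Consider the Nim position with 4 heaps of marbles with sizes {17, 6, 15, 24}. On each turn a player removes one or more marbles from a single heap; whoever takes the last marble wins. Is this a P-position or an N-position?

P-position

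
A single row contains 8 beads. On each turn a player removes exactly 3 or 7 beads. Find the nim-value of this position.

Compute g(0), g(1), … for moves {3, 7}:
k:     0  1  2  3  4  5  6  7  8
g(k):  0  0  0  1  1  1  0  2  2
So g(8) = 2.

2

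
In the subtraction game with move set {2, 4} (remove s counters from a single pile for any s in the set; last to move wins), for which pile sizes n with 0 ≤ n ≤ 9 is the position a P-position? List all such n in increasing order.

0, 1, 6, 7

Build the Grundy sequence with g(k) = mex{g(k−s) : s ∈ {2, 4}, s ≤ k}:
g(0) = mex{} = 0
g(1) = mex{} = 0
g(2) = mex{0} = 1
g(3) = mex{0} = 1
g(4) = mex{0,1} = 2
g(5) = mex{0,1} = 2
g(6) = mex{1,2} = 0
g(7) = mex{1,2} = 0
g(8) = mex{0,2} = 1
g(9) = mex{0,2} = 1
The P-positions (g = 0) in 0..9 are 0, 1, 6, 7.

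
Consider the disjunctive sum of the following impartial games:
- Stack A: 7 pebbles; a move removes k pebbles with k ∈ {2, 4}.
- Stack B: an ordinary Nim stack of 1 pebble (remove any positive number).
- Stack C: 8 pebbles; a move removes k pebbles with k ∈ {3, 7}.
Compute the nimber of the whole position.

Build the Grundy sequence for stack A with g(k) = mex{g(k−s) : s ∈ {2, 4}, s ≤ k}:
g(0) = mex{} = 0
g(1) = mex{} = 0
g(2) = mex{0} = 1
g(3) = mex{0} = 1
g(4) = mex{0,1} = 2
g(5) = mex{0,1} = 2
g(6) = mex{1,2} = 0
g(7) = mex{1,2} = 0
So g(7) = 0.
Stack B is a plain Nim stack of size 1, so its Grundy value is 1.
Build the Grundy sequence for stack C with g(k) = mex{g(k−s) : s ∈ {3, 7}, s ≤ k}:
g(0) = mex{} = 0
g(1) = mex{} = 0
g(2) = mex{} = 0
g(3) = mex{0} = 1
g(4) = mex{0} = 1
g(5) = mex{0} = 1
g(6) = mex{1} = 0
g(7) = mex{0,1} = 2
g(8) = mex{0,1} = 2
So g(8) = 2.
By the Sprague-Grundy theorem, the Grundy value of a sum of independent games is the XOR of the component values.
Combined value = 0 ⊕ 1 ⊕ 2 = 3.

3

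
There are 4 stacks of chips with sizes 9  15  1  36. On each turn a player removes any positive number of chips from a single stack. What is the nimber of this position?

35

Write each in binary and XOR column by column:
  001001  (9)
  001111  (15)
  000001  (1)
  100100  (36)
  ------
  100011  (35)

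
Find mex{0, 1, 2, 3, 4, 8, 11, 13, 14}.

5

The values 0, 1, 2, 3, 4 are all present; 5 is the first non-negative integer missing from the set.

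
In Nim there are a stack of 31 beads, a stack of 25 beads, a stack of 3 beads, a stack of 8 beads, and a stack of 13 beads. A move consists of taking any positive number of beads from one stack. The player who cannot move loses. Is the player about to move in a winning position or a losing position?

Losing position

Compute the nim-sum pairwise:
31 ⊕ 25 = 6
6 ⊕ 3 = 5
5 ⊕ 8 = 13
13 ⊕ 13 = 0
The nim-sum is 0, so this is a P-position: the player to move is in a losing position under optimal play.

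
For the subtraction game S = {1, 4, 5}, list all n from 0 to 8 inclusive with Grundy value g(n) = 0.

Build the Grundy sequence with g(k) = mex{g(k−s) : s ∈ {1, 4, 5}, s ≤ k}:
g(0) = mex{} = 0
g(1) = mex{0} = 1
g(2) = mex{1} = 0
g(3) = mex{0} = 1
g(4) = mex{0,1} = 2
g(5) = mex{0,1,2} = 3
g(6) = mex{0,1,3} = 2
g(7) = mex{0,1,2} = 3
g(8) = mex{1,2,3} = 0
The P-positions (g = 0) in 0..8 are 0, 2, 8.

0, 2, 8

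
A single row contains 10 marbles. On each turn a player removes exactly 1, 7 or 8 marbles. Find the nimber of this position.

2

Build the Grundy sequence with g(k) = mex{g(k−s) : s ∈ {1, 7, 8}, s ≤ k}:
g(0) = mex{} = 0
g(1) = mex{0} = 1
g(2) = mex{1} = 0
g(3) = mex{0} = 1
g(4) = mex{1} = 0
g(5) = mex{0} = 1
g(6) = mex{1} = 0
g(7) = mex{0} = 1
g(8) = mex{0,1} = 2
g(9) = mex{0,1,2} = 3
g(10) = mex{0,1,3} = 2
So g(10) = 2.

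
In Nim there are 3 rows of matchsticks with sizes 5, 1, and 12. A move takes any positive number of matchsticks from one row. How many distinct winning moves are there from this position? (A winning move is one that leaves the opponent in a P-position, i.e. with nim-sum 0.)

1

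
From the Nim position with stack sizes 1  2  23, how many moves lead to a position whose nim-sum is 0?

1

Compute the nim-sum pairwise:
1 ^ 2 = 3
3 ^ 23 = 20
The overall nim-sum is X = 20. A stack of size p has a winning move iff p XOR X < p (reduce it to p XOR X).
  1: 1 XOR 20 = 21 ≥ 1 — no move.
  2: 2 XOR 20 = 22 ≥ 2 — no move.
  23: 23 XOR 20 = 3 < 23 — winning move (to 3).
That gives 1 winning move.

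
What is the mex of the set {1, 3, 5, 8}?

0 is not in the set, so the mex is 0.

0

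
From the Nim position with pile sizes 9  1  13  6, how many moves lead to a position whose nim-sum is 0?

1

In binary:
  1001  (9)
  0001  (1)
  1101  (13)
  0110  (6)
  ----
  0011  (3)
The overall nim-sum is X = 3. A pile of size p has a winning move iff p XOR X < p (reduce it to p XOR X).
  9: 9 XOR 3 = 10 ≥ 9 — no move.
  1: 1 XOR 3 = 2 ≥ 1 — no move.
  13: 13 XOR 3 = 14 ≥ 13 — no move.
  6: 6 XOR 3 = 5 < 6 — winning move (to 5).
That gives 1 winning move.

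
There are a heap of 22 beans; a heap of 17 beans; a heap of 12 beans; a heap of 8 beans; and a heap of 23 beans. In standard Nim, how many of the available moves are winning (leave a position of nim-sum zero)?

Compute the nim-sum pairwise:
22 ⊕ 17 = 7
7 ⊕ 12 = 11
11 ⊕ 8 = 3
3 ⊕ 23 = 20
The overall nim-sum is X = 20. A heap of size p has a winning move iff p XOR X < p (reduce it to p XOR X).
  22: 22 XOR 20 = 2 < 22 — winning move (to 2).
  17: 17 XOR 20 = 5 < 17 — winning move (to 5).
  12: 12 XOR 20 = 24 ≥ 12 — no move.
  8: 8 XOR 20 = 28 ≥ 8 — no move.
  23: 23 XOR 20 = 3 < 23 — winning move (to 3).
That gives 3 winning moves.

3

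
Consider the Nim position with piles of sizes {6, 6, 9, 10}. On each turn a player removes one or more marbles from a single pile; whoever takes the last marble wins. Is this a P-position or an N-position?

N-position

Nim-sum: 6 ⊕ 6 ⊕ 9 ⊕ 10 = 3.
The nim-sum is 3 ≠ 0, so this is an N-position: the player to move can win.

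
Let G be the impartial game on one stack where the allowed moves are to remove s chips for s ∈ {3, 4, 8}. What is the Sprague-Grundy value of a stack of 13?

Build the Grundy sequence with g(k) = mex{g(k−s) : s ∈ {3, 4, 8}, s ≤ k}:
k:     0  1  2  3  4  5  6  7  8  9 10 11 12 13
g(k):  0  0  0  1  1  1  2  0  2  3  1  3  0  0
So g(13) = 0.

0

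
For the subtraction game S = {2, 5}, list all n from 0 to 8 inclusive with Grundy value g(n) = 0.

Build the Grundy sequence with g(k) = mex{g(k−s) : s ∈ {2, 5}, s ≤ k}:
g(0) = mex{} = 0
g(1) = mex{} = 0
g(2) = mex{0} = 1
g(3) = mex{0} = 1
g(4) = mex{1} = 0
g(5) = mex{0,1} = 2
g(6) = mex{0} = 1
g(7) = mex{1,2} = 0
g(8) = mex{1} = 0
The P-positions (g = 0) in 0..8 are 0, 1, 4, 7, 8.

0, 1, 4, 7, 8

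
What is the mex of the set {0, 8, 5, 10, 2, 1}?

The values 0, 1, 2 are all present; 3 is the first non-negative integer missing from the set.

3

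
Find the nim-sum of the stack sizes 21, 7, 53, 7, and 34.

In binary:
  010101  (21)
  000111  (7)
  110101  (53)
  000111  (7)
  100010  (34)
  ------
  000010  (2)

2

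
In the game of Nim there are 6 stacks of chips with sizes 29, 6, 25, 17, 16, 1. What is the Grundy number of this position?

2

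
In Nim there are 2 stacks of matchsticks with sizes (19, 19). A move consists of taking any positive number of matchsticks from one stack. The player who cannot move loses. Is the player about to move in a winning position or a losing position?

Nim-sum: 19 ^ 19 = 0.
The nim-sum is 0, so this is a P-position: the player to move is in a losing position under optimal play.

Losing position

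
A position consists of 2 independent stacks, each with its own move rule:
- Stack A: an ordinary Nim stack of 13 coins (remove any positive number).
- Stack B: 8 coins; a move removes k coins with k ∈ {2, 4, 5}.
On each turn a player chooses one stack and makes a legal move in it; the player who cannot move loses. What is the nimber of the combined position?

13

Stack A is a plain Nim stack of size 13, so its Grundy value is 13.
Build the Grundy sequence for stack B with g(k) = mex{g(k−s) : s ∈ {2, 4, 5}, s ≤ k}:
g(0) = mex{} = 0
g(1) = mex{} = 0
g(2) = mex{0} = 1
g(3) = mex{0} = 1
g(4) = mex{0,1} = 2
g(5) = mex{0,1} = 2
g(6) = mex{0,1,2} = 3
g(7) = mex{1,2} = 0
g(8) = mex{1,2,3} = 0
So g(8) = 0.
The value of a disjunctive sum is the nim-sum of the parts.
Combined value = 13 ⊕ 0 = 13.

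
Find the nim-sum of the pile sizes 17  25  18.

26

Bitwise XOR of the heap sizes:
  10001  (17)
  11001  (25)
  10010  (18)
  -----
  11010  (26)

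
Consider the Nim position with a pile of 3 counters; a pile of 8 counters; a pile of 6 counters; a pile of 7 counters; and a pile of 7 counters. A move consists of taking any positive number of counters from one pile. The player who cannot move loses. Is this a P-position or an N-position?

Nim-sum: 3 ⊕ 8 ⊕ 6 ⊕ 7 ⊕ 7 = 13.
The nim-sum is 13 ≠ 0, so this is an N-position: the player to move can win.

N-position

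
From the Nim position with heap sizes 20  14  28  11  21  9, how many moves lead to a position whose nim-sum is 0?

3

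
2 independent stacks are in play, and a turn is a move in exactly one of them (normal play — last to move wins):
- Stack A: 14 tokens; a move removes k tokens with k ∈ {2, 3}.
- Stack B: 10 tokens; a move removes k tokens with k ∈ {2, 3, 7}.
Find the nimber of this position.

2

Build the Grundy sequence for stack A with g(k) = mex{g(k−s) : s ∈ {2, 3}, s ≤ k}:
k:     0  1  2  3  4  5  6  7  8  9 10 11 12 13 14
g(k):  0  0  1  1  2  0  0  1  1  2  0  0  1  1  2
So g(14) = 2.
For stack B, compute g(0), g(1), … with moves {2, 3, 7}:
k:     0  1  2  3  4  5  6  7  8  9 10
g(k):  0  0  1  1  2  0  0  1  1  2  0
So g(10) = 0.
The value of a disjunctive sum is the nim-sum of the parts.
Combined value = 2 ⊕ 0 = 2.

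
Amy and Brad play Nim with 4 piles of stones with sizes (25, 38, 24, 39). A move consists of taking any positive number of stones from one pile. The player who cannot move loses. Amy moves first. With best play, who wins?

Compute the nim-sum pairwise:
25 ⊕ 38 = 63
63 ⊕ 24 = 39
39 ⊕ 39 = 0
The nim-sum is 0, so this is a P-position: the player to move is in a losing position under optimal play; Amy is about to move from it and so loses — Brad wins.

Brad wins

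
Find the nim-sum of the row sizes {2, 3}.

Nim-sum: 2 ⊕ 3 = 1.

1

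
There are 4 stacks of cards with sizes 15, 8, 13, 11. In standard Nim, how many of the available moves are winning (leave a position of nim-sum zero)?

Nim-sum: 15 ^ 8 ^ 13 ^ 11 = 1.
The overall nim-sum is X = 1. A stack of size p has a winning move iff p XOR X < p (reduce it to p XOR X).
  15: 15 XOR 1 = 14 < 15 — winning move (to 14).
  8: 8 XOR 1 = 9 ≥ 8 — no move.
  13: 13 XOR 1 = 12 < 13 — winning move (to 12).
  11: 11 XOR 1 = 10 < 11 — winning move (to 10).
That gives 3 winning moves.

3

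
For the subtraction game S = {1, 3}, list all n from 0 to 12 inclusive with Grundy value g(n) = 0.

Compute g(0), g(1), … for moves {1, 3}:
k:     0  1  2  3  4  5  6  7  8  9 10 11 12
g(k):  0  1  0  1  0  1  0  1  0  1  0  1  0
The P-positions (g = 0) in 0..12 are 0, 2, 4, 6, 8, 10, 12.

0, 2, 4, 6, 8, 10, 12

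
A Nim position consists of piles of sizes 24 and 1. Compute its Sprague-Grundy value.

25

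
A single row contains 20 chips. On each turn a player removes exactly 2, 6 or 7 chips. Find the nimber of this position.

1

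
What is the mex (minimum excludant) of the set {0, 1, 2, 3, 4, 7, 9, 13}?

5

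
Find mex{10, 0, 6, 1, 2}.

3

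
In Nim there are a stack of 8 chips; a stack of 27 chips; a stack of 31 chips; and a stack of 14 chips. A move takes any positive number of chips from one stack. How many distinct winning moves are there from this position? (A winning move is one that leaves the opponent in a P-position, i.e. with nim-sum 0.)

3

Nim-sum: 8 XOR 27 XOR 31 XOR 14 = 2.
The overall nim-sum is X = 2. A stack of size p has a winning move iff p XOR X < p (reduce it to p XOR X).
  8: 8 XOR 2 = 10 ≥ 8 — no move.
  27: 27 XOR 2 = 25 < 27 — winning move (to 25).
  31: 31 XOR 2 = 29 < 31 — winning move (to 29).
  14: 14 XOR 2 = 12 < 14 — winning move (to 12).
That gives 3 winning moves.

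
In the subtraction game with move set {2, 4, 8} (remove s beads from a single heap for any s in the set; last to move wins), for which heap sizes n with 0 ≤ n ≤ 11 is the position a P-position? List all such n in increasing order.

0, 1, 6, 7

Build the Grundy sequence with g(k) = mex{g(k−s) : s ∈ {2, 4, 8}, s ≤ k}:
g(0) = mex{} = 0
g(1) = mex{} = 0
g(2) = mex{0} = 1
g(3) = mex{0} = 1
g(4) = mex{0,1} = 2
g(5) = mex{0,1} = 2
g(6) = mex{1,2} = 0
g(7) = mex{1,2} = 0
g(8) = mex{0,2} = 1
g(9) = mex{0,2} = 1
g(10) = mex{0,1} = 2
g(11) = mex{0,1} = 2
The P-positions (g = 0) in 0..11 are 0, 1, 6, 7.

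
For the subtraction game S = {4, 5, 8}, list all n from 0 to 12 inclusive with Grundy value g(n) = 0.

Build the Grundy sequence with g(k) = mex{g(k−s) : s ∈ {4, 5, 8}, s ≤ k}:
g(0) = mex{} = 0
g(1) = mex{} = 0
g(2) = mex{} = 0
g(3) = mex{} = 0
g(4) = mex{0} = 1
g(5) = mex{0} = 1
g(6) = mex{0} = 1
g(7) = mex{0} = 1
g(8) = mex{0,1} = 2
g(9) = mex{0,1} = 2
g(10) = mex{0,1} = 2
g(11) = mex{0,1} = 2
g(12) = mex{1,2} = 0
The P-positions (g = 0) in 0..12 are 0, 1, 2, 3, 12.

0, 1, 2, 3, 12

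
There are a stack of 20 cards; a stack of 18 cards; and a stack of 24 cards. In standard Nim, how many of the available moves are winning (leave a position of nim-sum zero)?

Nim-sum: 20 ^ 18 ^ 24 = 30.
The overall nim-sum is X = 30. A stack of size p has a winning move iff p XOR X < p (reduce it to p XOR X).
  20: 20 XOR 30 = 10 < 20 — winning move (to 10).
  18: 18 XOR 30 = 12 < 18 — winning move (to 12).
  24: 24 XOR 30 = 6 < 24 — winning move (to 6).
That gives 3 winning moves.

3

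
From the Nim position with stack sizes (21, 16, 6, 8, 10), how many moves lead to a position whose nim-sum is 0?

Compute the nim-sum pairwise:
21 ^ 16 = 5
5 ^ 6 = 3
3 ^ 8 = 11
11 ^ 10 = 1
The overall nim-sum is X = 1. A stack of size p has a winning move iff p XOR X < p (reduce it to p XOR X).
  21: 21 XOR 1 = 20 < 21 — winning move (to 20).
  16: 16 XOR 1 = 17 ≥ 16 — no move.
  6: 6 XOR 1 = 7 ≥ 6 — no move.
  8: 8 XOR 1 = 9 ≥ 8 — no move.
  10: 10 XOR 1 = 11 ≥ 10 — no move.
That gives 1 winning move.

1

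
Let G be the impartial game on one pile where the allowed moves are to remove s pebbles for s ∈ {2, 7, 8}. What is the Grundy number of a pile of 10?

Grundy values for subtraction set {2, 7, 8}:
g(0) = mex{} = 0
g(1) = mex{} = 0
g(2) = mex{0} = 1
g(3) = mex{0} = 1
g(4) = mex{1} = 0
g(5) = mex{1} = 0
g(6) = mex{0} = 1
g(7) = mex{0} = 1
g(8) = mex{0,1} = 2
g(9) = mex{0,1} = 2
g(10) = mex{1,2} = 0
So g(10) = 0.

0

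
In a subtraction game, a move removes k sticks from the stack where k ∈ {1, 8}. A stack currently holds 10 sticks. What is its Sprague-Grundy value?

1

Build the Grundy sequence with g(k) = mex{g(k−s) : s ∈ {1, 8}, s ≤ k}:
g(0) = mex{} = 0
g(1) = mex{0} = 1
g(2) = mex{1} = 0
g(3) = mex{0} = 1
g(4) = mex{1} = 0
g(5) = mex{0} = 1
g(6) = mex{1} = 0
g(7) = mex{0} = 1
g(8) = mex{0,1} = 2
g(9) = mex{1,2} = 0
g(10) = mex{0} = 1
So g(10) = 1.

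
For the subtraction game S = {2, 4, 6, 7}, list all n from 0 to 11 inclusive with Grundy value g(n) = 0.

Build the Grundy sequence with g(k) = mex{g(k−s) : s ∈ {2, 4, 6, 7}, s ≤ k}:
g(0) = mex{} = 0
g(1) = mex{} = 0
g(2) = mex{0} = 1
g(3) = mex{0} = 1
g(4) = mex{0,1} = 2
g(5) = mex{0,1} = 2
g(6) = mex{0,1,2} = 3
g(7) = mex{0,1,2} = 3
g(8) = mex{0,1,2,3} = 4
g(9) = mex{1,2,3} = 0
g(10) = mex{1,2,3,4} = 0
g(11) = mex{0,2,3} = 1
The P-positions (g = 0) in 0..11 are 0, 1, 9, 10.

0, 1, 9, 10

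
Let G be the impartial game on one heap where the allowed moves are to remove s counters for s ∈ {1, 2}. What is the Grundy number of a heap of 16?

1

Compute g(0), g(1), … for moves {1, 2}:
k:     0  1  2  3  4  5  6  7  8  9 10 11 12 13 14 15 16
g(k):  0  1  2  0  1  2  0  1  2  0  1  2  0  1  2  0  1
So g(16) = 1.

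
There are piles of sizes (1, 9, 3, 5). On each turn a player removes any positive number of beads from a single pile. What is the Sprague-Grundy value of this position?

In binary:
  0001  (1)
  1001  (9)
  0011  (3)
  0101  (5)
  ----
  1110  (14)

14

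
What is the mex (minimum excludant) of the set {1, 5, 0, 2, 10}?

The values 0, 1, 2 are all present; 3 is the first non-negative integer missing from the set.

3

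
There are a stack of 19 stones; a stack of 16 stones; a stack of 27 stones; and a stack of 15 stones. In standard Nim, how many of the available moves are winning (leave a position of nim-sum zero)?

3

Bitwise XOR of the heap sizes:
  10011  (19)
  10000  (16)
  11011  (27)
  01111  (15)
  -----
  10111  (23)
The overall nim-sum is X = 23. A stack of size p has a winning move iff p XOR X < p (reduce it to p XOR X).
  19: 19 XOR 23 = 4 < 19 — winning move (to 4).
  16: 16 XOR 23 = 7 < 16 — winning move (to 7).
  27: 27 XOR 23 = 12 < 27 — winning move (to 12).
  15: 15 XOR 23 = 24 ≥ 15 — no move.
That gives 3 winning moves.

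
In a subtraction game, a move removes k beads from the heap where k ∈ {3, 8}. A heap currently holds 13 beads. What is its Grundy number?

Grundy values for subtraction set {3, 8}:
k:     0  1  2  3  4  5  6  7  8  9 10 11 12 13
g(k):  0  0  0  1  1  1  0  0  2  1  1  0  0  0
So g(13) = 0.

0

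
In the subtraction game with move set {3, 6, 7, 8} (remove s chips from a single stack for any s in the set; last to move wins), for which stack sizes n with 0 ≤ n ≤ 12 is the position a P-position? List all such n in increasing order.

0, 1, 2, 11, 12

Build the Grundy sequence with g(k) = mex{g(k−s) : s ∈ {3, 6, 7, 8}, s ≤ k}:
g(0) = mex{} = 0
g(1) = mex{} = 0
g(2) = mex{} = 0
g(3) = mex{0} = 1
g(4) = mex{0} = 1
g(5) = mex{0} = 1
g(6) = mex{0,1} = 2
g(7) = mex{0,1} = 2
g(8) = mex{0,1} = 2
g(9) = mex{0,1,2} = 3
g(10) = mex{0,1,2} = 3
g(11) = mex{1,2} = 0
g(12) = mex{1,2,3} = 0
The P-positions (g = 0) in 0..12 are 0, 1, 2, 11, 12.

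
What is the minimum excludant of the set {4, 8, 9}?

0 is not in the set, so the mex is 0.

0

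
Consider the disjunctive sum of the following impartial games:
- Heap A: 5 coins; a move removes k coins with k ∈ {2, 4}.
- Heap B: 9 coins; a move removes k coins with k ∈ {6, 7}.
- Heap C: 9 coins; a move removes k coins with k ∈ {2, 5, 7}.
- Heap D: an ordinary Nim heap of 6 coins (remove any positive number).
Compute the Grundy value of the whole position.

Grundy values for heap A (subtraction set {2, 4}):
g(0) = mex{} = 0
g(1) = mex{} = 0
g(2) = mex{0} = 1
g(3) = mex{0} = 1
g(4) = mex{0,1} = 2
g(5) = mex{0,1} = 2
So g(5) = 2.
Build the Grundy sequence for heap B with g(k) = mex{g(k−s) : s ∈ {6, 7}, s ≤ k}:
k:     0  1  2  3  4  5  6  7  8  9
g(k):  0  0  0  0  0  0  1  1  1  1
So g(9) = 1.
Build the Grundy sequence for heap C with g(k) = mex{g(k−s) : s ∈ {2, 5, 7}, s ≤ k}:
g(0) = mex{} = 0
g(1) = mex{} = 0
g(2) = mex{0} = 1
g(3) = mex{0} = 1
g(4) = mex{1} = 0
g(5) = mex{0,1} = 2
g(6) = mex{0} = 1
g(7) = mex{0,1,2} = 3
g(8) = mex{0,1} = 2
g(9) = mex{0,1,3} = 2
So g(9) = 2.
Heap D is a plain Nim heap of size 6, so its Grundy value is 6.
The value of a disjunctive sum is the nim-sum of the parts.
Combined value = 2 XOR 1 XOR 2 XOR 6 = 7.

7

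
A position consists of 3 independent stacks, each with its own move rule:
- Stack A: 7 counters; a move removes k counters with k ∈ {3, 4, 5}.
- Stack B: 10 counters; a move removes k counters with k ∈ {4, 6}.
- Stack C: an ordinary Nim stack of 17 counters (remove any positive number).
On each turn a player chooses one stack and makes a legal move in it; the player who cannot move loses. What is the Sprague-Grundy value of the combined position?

19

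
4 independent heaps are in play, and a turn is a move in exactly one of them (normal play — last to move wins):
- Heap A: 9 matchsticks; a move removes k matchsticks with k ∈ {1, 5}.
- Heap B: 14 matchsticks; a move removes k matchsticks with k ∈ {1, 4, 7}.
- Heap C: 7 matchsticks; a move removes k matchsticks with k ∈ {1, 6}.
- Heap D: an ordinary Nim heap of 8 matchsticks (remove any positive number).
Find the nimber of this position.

Build the Grundy sequence for heap A with g(k) = mex{g(k−s) : s ∈ {1, 5}, s ≤ k}:
k:     0  1  2  3  4  5  6  7  8  9
g(k):  0  1  0  1  0  1  0  1  0  1
So g(9) = 1.
Grundy values for heap B (subtraction set {1, 4, 7}):
g(0) = mex{} = 0
g(1) = mex{0} = 1
g(2) = mex{1} = 0
g(3) = mex{0} = 1
g(4) = mex{0,1} = 2
g(5) = mex{1,2} = 0
g(6) = mex{0} = 1
g(7) = mex{0,1} = 2
g(8) = mex{1,2} = 0
g(9) = mex{0} = 1
g(10) = mex{1} = 0
g(11) = mex{0,2} = 1
g(12) = mex{0,1} = 2
g(13) = mex{1,2} = 0
g(14) = mex{0,2} = 1
So g(14) = 1.
Build the Grundy sequence for heap C with g(k) = mex{g(k−s) : s ∈ {1, 6}, s ≤ k}:
k:     0  1  2  3  4  5  6  7
g(k):  0  1  0  1  0  1  2  0
So g(7) = 0.
Heap D is a plain Nim heap of size 8, so its Grundy value is 8.
The value of a disjunctive sum is the nim-sum of the parts.
Combined value = 1 ⊕ 1 ⊕ 0 ⊕ 8 = 8.

8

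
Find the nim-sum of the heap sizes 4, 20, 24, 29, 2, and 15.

24

Nim-sum: 4 ^ 20 ^ 24 ^ 29 ^ 2 ^ 15 = 24.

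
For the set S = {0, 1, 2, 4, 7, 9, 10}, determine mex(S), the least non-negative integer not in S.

3

The values 0, 1, 2 are all present; 3 is the first non-negative integer missing from the set.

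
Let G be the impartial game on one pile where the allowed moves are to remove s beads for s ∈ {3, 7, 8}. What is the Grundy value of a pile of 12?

0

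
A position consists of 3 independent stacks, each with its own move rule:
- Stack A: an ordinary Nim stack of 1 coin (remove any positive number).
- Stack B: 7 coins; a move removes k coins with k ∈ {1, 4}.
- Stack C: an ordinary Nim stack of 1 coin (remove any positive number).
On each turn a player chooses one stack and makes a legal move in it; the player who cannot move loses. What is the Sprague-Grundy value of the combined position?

0

Stack A is a plain Nim stack of size 1, so its Grundy value is 1.
Grundy values for stack B (subtraction set {1, 4}):
k:     0  1  2  3  4  5  6  7
g(k):  0  1  0  1  2  0  1  0
So g(7) = 0.
Stack C is a plain Nim stack of size 1, so its Grundy value is 1.
The value of a disjunctive sum is the nim-sum of the parts.
Combined value = 1 ⊕ 0 ⊕ 1 = 0.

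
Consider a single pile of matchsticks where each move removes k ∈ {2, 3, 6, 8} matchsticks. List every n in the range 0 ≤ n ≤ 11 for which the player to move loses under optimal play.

0, 1, 5, 10

Compute g(0), g(1), … for moves {2, 3, 6, 8}:
g(0) = mex{} = 0
g(1) = mex{} = 0
g(2) = mex{0} = 1
g(3) = mex{0} = 1
g(4) = mex{0,1} = 2
g(5) = mex{1} = 0
g(6) = mex{0,1,2} = 3
g(7) = mex{0,2} = 1
g(8) = mex{0,1,3} = 2
g(9) = mex{0,1,3} = 2
g(10) = mex{1,2} = 0
g(11) = mex{0,1,2} = 3
The P-positions (g = 0) in 0..11 are 0, 1, 5, 10.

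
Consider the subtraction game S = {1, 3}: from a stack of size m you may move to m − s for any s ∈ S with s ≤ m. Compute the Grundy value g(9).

1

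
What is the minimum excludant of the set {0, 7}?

1

0 is in the set but 1 is not, so the mex is 1.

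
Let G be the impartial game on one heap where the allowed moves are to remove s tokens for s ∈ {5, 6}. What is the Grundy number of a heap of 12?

Build the Grundy sequence with g(k) = mex{g(k−s) : s ∈ {5, 6}, s ≤ k}:
k:     0  1  2  3  4  5  6  7  8  9 10 11 12
g(k):  0  0  0  0  0  1  1  1  1  1  2  0  0
So g(12) = 0.

0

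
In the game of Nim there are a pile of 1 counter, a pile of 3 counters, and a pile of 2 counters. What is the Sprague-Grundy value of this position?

Nim-sum: 1 ^ 3 ^ 2 = 0.

0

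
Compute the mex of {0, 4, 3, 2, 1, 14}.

The values 0, 1, 2, 3, 4 are all present; 5 is the first non-negative integer missing from the set.

5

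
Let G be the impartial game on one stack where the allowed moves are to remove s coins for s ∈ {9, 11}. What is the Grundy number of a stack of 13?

1

Grundy values for subtraction set {9, 11}:
k:     0  1  2  3  4  5  6  7  8  9 10 11 12 13
g(k):  0  0  0  0  0  0  0  0  0  1  1  1  1  1
So g(13) = 1.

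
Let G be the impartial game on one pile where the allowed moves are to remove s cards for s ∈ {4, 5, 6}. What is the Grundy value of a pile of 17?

1

Compute g(0), g(1), … for moves {4, 5, 6}:
k:     0  1  2  3  4  5  6  7  8  9 10 11 12 13 14 15 16 17
g(k):  0  0  0  0  1  1  1  1  2  2  0  0  0  0  1  1  1  1
So g(17) = 1.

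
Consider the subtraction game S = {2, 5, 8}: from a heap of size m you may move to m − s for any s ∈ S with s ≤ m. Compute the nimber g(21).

Compute g(0), g(1), … for moves {2, 5, 8}:
k:     0  1  2  3  4  5  6  7  8  9 10 11 12 13 14 15 16 17 18 19 20 21
g(k):  0  0  1  1  0  2  1  0  2  1  0  0  1  1  0  2  1  0  2  1  0  0
So g(21) = 0.

0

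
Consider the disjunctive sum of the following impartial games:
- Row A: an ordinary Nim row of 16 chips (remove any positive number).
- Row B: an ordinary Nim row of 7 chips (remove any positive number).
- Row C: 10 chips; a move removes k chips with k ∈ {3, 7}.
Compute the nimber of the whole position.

23

Row A is a plain Nim row of size 16, so its Grundy value is 16.
Row B is a plain Nim row of size 7, so its Grundy value is 7.
Grundy values for row C (subtraction set {3, 7}):
g(0) = mex{} = 0
g(1) = mex{} = 0
g(2) = mex{} = 0
g(3) = mex{0} = 1
g(4) = mex{0} = 1
g(5) = mex{0} = 1
g(6) = mex{1} = 0
g(7) = mex{0,1} = 2
g(8) = mex{0,1} = 2
g(9) = mex{0} = 1
g(10) = mex{1,2} = 0
So g(10) = 0.
By the Sprague-Grundy theorem, the Grundy value of a sum of independent games is the XOR of the component values.
Combined value = 16 XOR 7 XOR 0 = 23.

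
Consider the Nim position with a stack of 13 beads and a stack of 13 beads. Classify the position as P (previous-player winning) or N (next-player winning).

Nim-sum: 13 XOR 13 = 0.
The nim-sum is 0, so this is a P-position: the player to move is in a losing position under optimal play.

P-position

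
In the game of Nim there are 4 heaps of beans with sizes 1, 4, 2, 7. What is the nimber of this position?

Nim-sum: 1 ^ 4 ^ 2 ^ 7 = 0.

0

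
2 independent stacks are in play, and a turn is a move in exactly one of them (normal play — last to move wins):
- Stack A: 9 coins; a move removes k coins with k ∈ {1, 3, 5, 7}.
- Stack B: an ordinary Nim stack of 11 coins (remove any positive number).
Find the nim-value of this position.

For stack A, compute g(0), g(1), … with moves {1, 3, 5, 7}:
k:     0  1  2  3  4  5  6  7  8  9
g(k):  0  1  0  1  0  1  0  1  0  1
So g(9) = 1.
Stack B is a plain Nim stack of size 11, so its Grundy value is 11.
By the Sprague-Grundy theorem, the Grundy value of a sum of independent games is the XOR of the component values.
Combined value = 1 ⊕ 11 = 10.

10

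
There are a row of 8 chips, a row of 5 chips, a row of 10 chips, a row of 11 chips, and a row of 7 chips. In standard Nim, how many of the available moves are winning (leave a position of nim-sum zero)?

3

Compute the nim-sum pairwise:
8 XOR 5 = 13
13 XOR 10 = 7
7 XOR 11 = 12
12 XOR 7 = 11
The overall nim-sum is X = 11. A row of size p has a winning move iff p XOR X < p (reduce it to p XOR X).
  8: 8 XOR 11 = 3 < 8 — winning move (to 3).
  5: 5 XOR 11 = 14 ≥ 5 — no move.
  10: 10 XOR 11 = 1 < 10 — winning move (to 1).
  11: 11 XOR 11 = 0 < 11 — winning move (to 0).
  7: 7 XOR 11 = 12 ≥ 7 — no move.
That gives 3 winning moves.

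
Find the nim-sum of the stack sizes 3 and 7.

4

Compute the nim-sum pairwise:
3 XOR 7 = 4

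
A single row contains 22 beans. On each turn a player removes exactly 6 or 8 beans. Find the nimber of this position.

Compute g(0), g(1), … for moves {6, 8}:
k:     0  1  2  3  4  5  6  7  8  9 10 11 12 13 14 15 16 17 18 19 20 21 22
g(k):  0  0  0  0  0  0  1  1  1  1  1  1  2  2  0  0  0  0  0  0  1  1  1
So g(22) = 1.

1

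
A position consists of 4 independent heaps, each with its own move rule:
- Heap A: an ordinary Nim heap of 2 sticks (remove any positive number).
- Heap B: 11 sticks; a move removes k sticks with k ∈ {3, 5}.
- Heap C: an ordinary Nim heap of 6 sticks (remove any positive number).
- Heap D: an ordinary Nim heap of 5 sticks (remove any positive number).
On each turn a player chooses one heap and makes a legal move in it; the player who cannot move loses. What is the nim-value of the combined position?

0

Heap A is a plain Nim heap of size 2, so its Grundy value is 2.
For heap B, compute g(0), g(1), … with moves {3, 5}:
g(0) = mex{} = 0
g(1) = mex{} = 0
g(2) = mex{} = 0
g(3) = mex{0} = 1
g(4) = mex{0} = 1
g(5) = mex{0} = 1
g(6) = mex{0,1} = 2
g(7) = mex{0,1} = 2
g(8) = mex{1} = 0
g(9) = mex{1,2} = 0
g(10) = mex{1,2} = 0
g(11) = mex{0,2} = 1
So g(11) = 1.
Heap C is a plain Nim heap of size 6, so its Grundy value is 6.
Heap D is a plain Nim heap of size 5, so its Grundy value is 5.
By the Sprague-Grundy theorem, the Grundy value of a sum of independent games is the XOR of the component values.
Combined value = 2 ⊕ 1 ⊕ 6 ⊕ 5 = 0.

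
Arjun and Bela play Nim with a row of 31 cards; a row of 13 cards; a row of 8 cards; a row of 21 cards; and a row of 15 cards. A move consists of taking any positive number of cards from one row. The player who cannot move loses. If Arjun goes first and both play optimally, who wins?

Bela wins

Nim-sum: 31 ^ 13 ^ 8 ^ 21 ^ 15 = 0.
The nim-sum is 0, so this is a P-position: the player to move is in a losing position under optimal play; Arjun is about to move from it and so loses — Bela wins.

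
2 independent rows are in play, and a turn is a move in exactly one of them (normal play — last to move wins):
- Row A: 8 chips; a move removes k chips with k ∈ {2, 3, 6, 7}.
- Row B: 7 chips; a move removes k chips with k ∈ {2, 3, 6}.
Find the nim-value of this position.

Grundy values for row A (subtraction set {2, 3, 6, 7}):
g(0) = mex{} = 0
g(1) = mex{} = 0
g(2) = mex{0} = 1
g(3) = mex{0} = 1
g(4) = mex{0,1} = 2
g(5) = mex{1} = 0
g(6) = mex{0,1,2} = 3
g(7) = mex{0,2} = 1
g(8) = mex{0,1,3} = 2
So g(8) = 2.
Build the Grundy sequence for row B with g(k) = mex{g(k−s) : s ∈ {2, 3, 6}, s ≤ k}:
k:     0  1  2  3  4  5  6  7
g(k):  0  0  1  1  2  0  3  1
So g(7) = 1.
By the Sprague-Grundy theorem, the Grundy value of a sum of independent games is the XOR of the component values.
Combined value = 2 ⊕ 1 = 3.

3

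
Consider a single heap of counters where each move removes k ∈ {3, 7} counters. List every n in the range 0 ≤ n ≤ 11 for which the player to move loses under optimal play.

0, 1, 2, 6, 10, 11

Grundy values for subtraction set {3, 7}:
g(0) = mex{} = 0
g(1) = mex{} = 0
g(2) = mex{} = 0
g(3) = mex{0} = 1
g(4) = mex{0} = 1
g(5) = mex{0} = 1
g(6) = mex{1} = 0
g(7) = mex{0,1} = 2
g(8) = mex{0,1} = 2
g(9) = mex{0} = 1
g(10) = mex{1,2} = 0
g(11) = mex{1,2} = 0
The P-positions (g = 0) in 0..11 are 0, 1, 2, 6, 10, 11.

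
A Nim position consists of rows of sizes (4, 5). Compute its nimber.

1

Write each in binary and XOR column by column:
  100  (4)
  101  (5)
  ---
  001  (1)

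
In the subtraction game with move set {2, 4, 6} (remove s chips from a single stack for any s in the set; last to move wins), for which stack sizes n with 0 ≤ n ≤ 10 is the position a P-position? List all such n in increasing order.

0, 1, 8, 9

Grundy values for subtraction set {2, 4, 6}:
k:     0  1  2  3  4  5  6  7  8  9 10
g(k):  0  0  1  1  2  2  3  3  0  0  1
The P-positions (g = 0) in 0..10 are 0, 1, 8, 9.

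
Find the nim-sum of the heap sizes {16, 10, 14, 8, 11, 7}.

16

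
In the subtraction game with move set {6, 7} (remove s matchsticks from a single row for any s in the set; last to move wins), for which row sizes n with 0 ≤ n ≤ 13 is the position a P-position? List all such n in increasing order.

Build the Grundy sequence with g(k) = mex{g(k−s) : s ∈ {6, 7}, s ≤ k}:
k:     0  1  2  3  4  5  6  7  8  9 10 11 12 13
g(k):  0  0  0  0  0  0  1  1  1  1  1  1  2  0
The P-positions (g = 0) in 0..13 are 0, 1, 2, 3, 4, 5, 13.

0, 1, 2, 3, 4, 5, 13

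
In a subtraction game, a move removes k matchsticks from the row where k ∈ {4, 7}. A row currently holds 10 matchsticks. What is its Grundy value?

2

Grundy values for subtraction set {4, 7}:
k:     0  1  2  3  4  5  6  7  8  9 10
g(k):  0  0  0  0  1  1  1  1  2  2  2
So g(10) = 2.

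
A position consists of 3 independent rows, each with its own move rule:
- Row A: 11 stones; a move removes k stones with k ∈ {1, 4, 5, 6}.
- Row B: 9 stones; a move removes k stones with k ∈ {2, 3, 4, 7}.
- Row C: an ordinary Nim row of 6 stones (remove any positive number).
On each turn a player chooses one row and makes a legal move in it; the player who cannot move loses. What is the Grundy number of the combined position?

For row A, compute g(0), g(1), … with moves {1, 4, 5, 6}:
k:     0  1  2  3  4  5  6  7  8  9 10 11
g(k):  0  1  0  1  2  3  2  3  4  0  1  0
So g(11) = 0.
Grundy values for row B (subtraction set {2, 3, 4, 7}):
k:     0  1  2  3  4  5  6  7  8  9
g(k):  0  0  1  1  2  2  0  3  1  4
So g(9) = 4.
Row C is a plain Nim row of size 6, so its Grundy value is 6.
The value of a disjunctive sum is the nim-sum of the parts.
Combined value = 0 ⊕ 4 ⊕ 6 = 2.

2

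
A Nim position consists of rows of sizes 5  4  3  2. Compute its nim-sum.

Nim-sum: 5 XOR 4 XOR 3 XOR 2 = 0.

0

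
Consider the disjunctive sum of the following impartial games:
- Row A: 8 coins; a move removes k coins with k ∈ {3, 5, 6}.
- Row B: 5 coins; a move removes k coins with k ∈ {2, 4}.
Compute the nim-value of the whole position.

For row A, compute g(0), g(1), … with moves {3, 5, 6}:
g(0) = mex{} = 0
g(1) = mex{} = 0
g(2) = mex{} = 0
g(3) = mex{0} = 1
g(4) = mex{0} = 1
g(5) = mex{0} = 1
g(6) = mex{0,1} = 2
g(7) = mex{0,1} = 2
g(8) = mex{0,1} = 2
So g(8) = 2.
For row B, compute g(0), g(1), … with moves {2, 4}:
k:     0  1  2  3  4  5
g(k):  0  0  1  1  2  2
So g(5) = 2.
The value of a disjunctive sum is the nim-sum of the parts.
Combined value = 2 XOR 2 = 0.

0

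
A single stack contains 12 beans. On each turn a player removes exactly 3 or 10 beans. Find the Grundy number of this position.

2

Compute g(0), g(1), … for moves {3, 10}:
g(0) = mex{} = 0
g(1) = mex{} = 0
g(2) = mex{} = 0
g(3) = mex{0} = 1
g(4) = mex{0} = 1
g(5) = mex{0} = 1
g(6) = mex{1} = 0
g(7) = mex{1} = 0
g(8) = mex{1} = 0
g(9) = mex{0} = 1
g(10) = mex{0} = 1
g(11) = mex{0} = 1
g(12) = mex{0,1} = 2
So g(12) = 2.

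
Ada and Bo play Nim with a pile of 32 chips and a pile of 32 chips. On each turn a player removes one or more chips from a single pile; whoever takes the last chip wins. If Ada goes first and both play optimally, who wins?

Bo wins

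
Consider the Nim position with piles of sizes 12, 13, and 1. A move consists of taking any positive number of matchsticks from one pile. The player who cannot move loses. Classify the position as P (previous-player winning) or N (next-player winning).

P-position

Nim-sum: 12 XOR 13 XOR 1 = 0.
The nim-sum is 0, so this is a P-position: the player to move is in a losing position under optimal play.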